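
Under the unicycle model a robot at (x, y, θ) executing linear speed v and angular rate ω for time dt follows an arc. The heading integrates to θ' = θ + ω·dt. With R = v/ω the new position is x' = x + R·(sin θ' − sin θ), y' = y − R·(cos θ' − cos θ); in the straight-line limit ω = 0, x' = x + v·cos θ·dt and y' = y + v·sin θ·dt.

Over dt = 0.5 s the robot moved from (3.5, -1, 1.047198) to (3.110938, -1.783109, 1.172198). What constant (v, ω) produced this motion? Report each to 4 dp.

v = -1.7500, ω = 0.2500

Δθ = 1.172198 − 1.047198 = 0.125000
ω = Δθ/dt = 0.125000/0.5 = 0.2500
R = −Δy/(cos θ' − cos θ) = -7.0000
v = R·ω = -7.0000·0.2500 = -1.7500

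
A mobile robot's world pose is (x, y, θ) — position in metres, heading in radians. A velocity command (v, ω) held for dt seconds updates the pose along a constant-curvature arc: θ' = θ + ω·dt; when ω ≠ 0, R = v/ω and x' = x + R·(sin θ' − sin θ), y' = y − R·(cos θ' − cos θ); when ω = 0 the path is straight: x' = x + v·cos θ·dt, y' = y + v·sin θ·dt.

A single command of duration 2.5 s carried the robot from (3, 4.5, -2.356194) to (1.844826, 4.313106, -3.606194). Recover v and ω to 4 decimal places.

Δθ = -3.606194 − -2.356194 = -1.250000
ω = Δθ/dt = -1.250000/2.5 = -0.5000
R = Δx/(sin θ' − sin θ) = -1.0000
v = R·ω = -1.0000·-0.5000 = 0.5000

v = 0.5000, ω = -0.5000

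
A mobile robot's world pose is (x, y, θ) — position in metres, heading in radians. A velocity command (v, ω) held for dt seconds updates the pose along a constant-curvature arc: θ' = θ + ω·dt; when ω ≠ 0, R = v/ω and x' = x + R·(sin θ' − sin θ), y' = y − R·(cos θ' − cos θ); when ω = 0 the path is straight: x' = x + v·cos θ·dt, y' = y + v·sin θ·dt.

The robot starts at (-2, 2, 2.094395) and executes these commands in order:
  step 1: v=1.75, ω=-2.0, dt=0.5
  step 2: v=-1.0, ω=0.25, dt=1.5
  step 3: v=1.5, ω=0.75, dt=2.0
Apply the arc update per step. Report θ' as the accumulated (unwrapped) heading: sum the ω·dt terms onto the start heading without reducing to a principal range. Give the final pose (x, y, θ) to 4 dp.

step 1: θ'=1.0944 (R=-0.8750) → pose (-2.0198, 2.8388, 1.0944)
step 2: θ'=1.4694 (R=-4.0000) → pose (-2.4446, 1.4093, 1.4694)
step 3: θ'=2.9694 (R=2.0000) → pose (-4.0917, 3.5822, 2.9694)

(-4.0917, 3.5822, 2.9694)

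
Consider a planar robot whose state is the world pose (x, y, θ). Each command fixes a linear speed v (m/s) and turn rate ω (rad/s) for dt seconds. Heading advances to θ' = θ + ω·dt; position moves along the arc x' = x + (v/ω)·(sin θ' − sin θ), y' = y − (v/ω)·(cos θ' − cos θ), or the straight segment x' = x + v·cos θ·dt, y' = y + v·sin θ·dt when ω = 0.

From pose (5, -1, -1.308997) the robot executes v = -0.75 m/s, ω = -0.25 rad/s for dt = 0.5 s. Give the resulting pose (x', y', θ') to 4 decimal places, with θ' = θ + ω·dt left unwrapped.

(4.9258, -0.6327, -1.4340)

θ' = -1.3090 + -0.25·0.5 = -1.4340
R = v/ω = -0.75/-0.25 = 3.0000
x' = 5 + 3.0000·(sin -1.4340 − sin -1.3090) = 4.9258
y' = -1 − 3.0000·(cos -1.4340 − cos -1.3090) = -0.6327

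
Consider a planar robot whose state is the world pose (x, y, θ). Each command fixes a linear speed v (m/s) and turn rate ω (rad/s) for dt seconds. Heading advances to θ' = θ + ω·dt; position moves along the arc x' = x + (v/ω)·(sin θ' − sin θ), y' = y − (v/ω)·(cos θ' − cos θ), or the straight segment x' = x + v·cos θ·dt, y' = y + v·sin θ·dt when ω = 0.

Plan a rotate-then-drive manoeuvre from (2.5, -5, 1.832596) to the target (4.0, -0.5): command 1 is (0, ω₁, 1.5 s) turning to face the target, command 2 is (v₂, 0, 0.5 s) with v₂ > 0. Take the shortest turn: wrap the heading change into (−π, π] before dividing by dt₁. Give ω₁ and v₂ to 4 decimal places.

ω₁ = -0.3890, v₂ = 9.4868

heading to target = atan2(-0.5−-5, 4−2.5) = 1.2490
Δθ = wrap(1.2490 − 1.8326) = -0.5836; ω₁ = Δθ/dt₁ = -0.3890
distance = √((4−2.5)² + (-0.5−-5)²) = 4.7434; v₂ = distance/dt₂ = 9.4868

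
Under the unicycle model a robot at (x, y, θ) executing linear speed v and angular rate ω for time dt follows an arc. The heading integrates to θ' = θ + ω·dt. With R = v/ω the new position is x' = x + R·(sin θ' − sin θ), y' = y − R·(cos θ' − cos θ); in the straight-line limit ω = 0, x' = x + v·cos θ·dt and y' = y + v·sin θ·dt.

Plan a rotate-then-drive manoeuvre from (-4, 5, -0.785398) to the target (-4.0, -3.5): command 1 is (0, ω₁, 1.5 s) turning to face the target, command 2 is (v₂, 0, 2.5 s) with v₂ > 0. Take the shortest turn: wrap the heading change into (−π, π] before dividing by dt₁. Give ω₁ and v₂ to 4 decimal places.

ω₁ = -0.5236, v₂ = 3.4000

heading to target = atan2(-3.5−5, -4−-4) = -1.5708
Δθ = wrap(-1.5708 − -0.7854) = -0.7854; ω₁ = Δθ/dt₁ = -0.5236
distance = √((-4−-4)² + (-3.5−5)²) = 8.5000; v₂ = distance/dt₂ = 3.4000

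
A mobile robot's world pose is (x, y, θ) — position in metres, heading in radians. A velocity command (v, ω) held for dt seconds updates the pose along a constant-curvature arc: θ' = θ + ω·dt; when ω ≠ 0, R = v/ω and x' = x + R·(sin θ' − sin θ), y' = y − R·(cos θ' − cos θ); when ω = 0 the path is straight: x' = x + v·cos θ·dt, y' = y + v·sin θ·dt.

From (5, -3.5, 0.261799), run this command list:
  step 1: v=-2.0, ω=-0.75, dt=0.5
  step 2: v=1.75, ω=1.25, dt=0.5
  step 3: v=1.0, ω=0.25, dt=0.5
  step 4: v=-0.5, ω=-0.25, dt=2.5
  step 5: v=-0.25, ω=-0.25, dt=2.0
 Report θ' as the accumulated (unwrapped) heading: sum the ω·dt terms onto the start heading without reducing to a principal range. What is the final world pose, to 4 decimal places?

step 1: θ'=-0.1132 (R=2.6667) → pose (4.0086, -3.5738, -0.1132)
step 2: θ'=0.5118 (R=1.4000) → pose (4.8524, -3.4034, 0.5118)
step 3: θ'=0.6368 (R=4.0000) → pose (5.2719, -3.1319, 0.6368)
step 4: θ'=0.0118 (R=2.0000) → pose (4.1062, -3.5238, 0.0118)
step 5: θ'=-0.4882 (R=1.0000) → pose (3.6254, -3.4070, -0.4882)

(3.6254, -3.4070, -0.4882)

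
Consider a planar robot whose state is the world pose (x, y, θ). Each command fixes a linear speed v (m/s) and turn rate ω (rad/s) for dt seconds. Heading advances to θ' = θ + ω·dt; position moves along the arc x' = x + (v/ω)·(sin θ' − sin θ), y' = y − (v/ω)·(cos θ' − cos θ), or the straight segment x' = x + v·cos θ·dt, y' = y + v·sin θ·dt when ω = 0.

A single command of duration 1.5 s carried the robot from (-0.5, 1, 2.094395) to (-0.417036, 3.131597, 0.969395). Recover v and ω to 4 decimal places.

Δθ = 0.969395 − 2.094395 = -1.125000
ω = Δθ/dt = -1.125000/1.5 = -0.7500
R = −Δy/(cos θ' − cos θ) = -2.0000
v = R·ω = -2.0000·-0.7500 = 1.5000

v = 1.5000, ω = -0.7500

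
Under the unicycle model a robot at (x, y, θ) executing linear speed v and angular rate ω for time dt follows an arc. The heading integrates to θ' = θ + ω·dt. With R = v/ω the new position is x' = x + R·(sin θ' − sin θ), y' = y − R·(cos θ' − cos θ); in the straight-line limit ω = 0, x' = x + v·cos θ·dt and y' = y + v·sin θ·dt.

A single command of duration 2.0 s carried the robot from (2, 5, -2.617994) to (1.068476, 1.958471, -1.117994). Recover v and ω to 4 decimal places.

Δθ = -1.117994 − -2.617994 = 1.500000
ω = Δθ/dt = 1.500000/2.0 = 0.7500
R = −Δy/(cos θ' − cos θ) = 2.3333
v = R·ω = 2.3333·0.7500 = 1.7500

v = 1.7500, ω = 0.7500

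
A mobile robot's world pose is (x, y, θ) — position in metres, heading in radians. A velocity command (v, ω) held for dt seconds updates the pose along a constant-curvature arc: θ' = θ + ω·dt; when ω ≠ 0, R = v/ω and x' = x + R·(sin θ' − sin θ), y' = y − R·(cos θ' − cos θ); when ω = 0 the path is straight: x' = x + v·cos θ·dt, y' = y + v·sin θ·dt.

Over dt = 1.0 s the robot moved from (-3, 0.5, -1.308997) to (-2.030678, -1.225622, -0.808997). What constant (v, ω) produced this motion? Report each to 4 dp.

v = 2.0000, ω = 0.5000

Δθ = -0.808997 − -1.308997 = 0.500000
ω = Δθ/dt = 0.500000/1.0 = 0.5000
R = −Δy/(cos θ' − cos θ) = 4.0000
v = R·ω = 4.0000·0.5000 = 2.0000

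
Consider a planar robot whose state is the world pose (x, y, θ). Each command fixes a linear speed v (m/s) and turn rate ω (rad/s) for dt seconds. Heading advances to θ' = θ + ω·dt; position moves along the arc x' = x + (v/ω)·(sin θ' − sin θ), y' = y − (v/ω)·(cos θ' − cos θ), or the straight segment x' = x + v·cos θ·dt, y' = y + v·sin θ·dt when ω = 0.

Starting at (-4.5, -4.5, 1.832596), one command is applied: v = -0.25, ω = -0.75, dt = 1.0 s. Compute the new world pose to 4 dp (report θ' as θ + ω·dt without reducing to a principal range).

θ' = 1.8326 + -0.75·1.0 = 1.0826
R = v/ω = -0.25/-0.75 = 0.3333
x' = -4.5 + 0.3333·(sin 1.0826 − sin 1.8326) = -4.5276
y' = -4.5 − 0.3333·(cos 1.0826 − cos 1.8326) = -4.7426

(-4.5276, -4.7426, 1.0826)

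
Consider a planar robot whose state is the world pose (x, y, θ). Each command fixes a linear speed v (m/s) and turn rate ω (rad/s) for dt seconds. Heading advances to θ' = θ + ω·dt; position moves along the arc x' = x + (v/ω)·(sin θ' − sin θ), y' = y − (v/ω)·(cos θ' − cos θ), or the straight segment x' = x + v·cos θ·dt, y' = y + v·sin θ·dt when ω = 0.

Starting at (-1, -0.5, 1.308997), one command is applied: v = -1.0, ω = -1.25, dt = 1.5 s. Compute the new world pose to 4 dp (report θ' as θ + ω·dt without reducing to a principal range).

θ' = 1.3090 + -1.25·1.5 = -0.5660
R = v/ω = -1.0/-1.25 = 0.8000
x' = -1 + 0.8000·(sin -0.5660 − sin 1.3090) = -2.2018
y' = -0.5 − 0.8000·(cos -0.5660 − cos 1.3090) = -0.9682

(-2.2018, -0.9682, -0.5660)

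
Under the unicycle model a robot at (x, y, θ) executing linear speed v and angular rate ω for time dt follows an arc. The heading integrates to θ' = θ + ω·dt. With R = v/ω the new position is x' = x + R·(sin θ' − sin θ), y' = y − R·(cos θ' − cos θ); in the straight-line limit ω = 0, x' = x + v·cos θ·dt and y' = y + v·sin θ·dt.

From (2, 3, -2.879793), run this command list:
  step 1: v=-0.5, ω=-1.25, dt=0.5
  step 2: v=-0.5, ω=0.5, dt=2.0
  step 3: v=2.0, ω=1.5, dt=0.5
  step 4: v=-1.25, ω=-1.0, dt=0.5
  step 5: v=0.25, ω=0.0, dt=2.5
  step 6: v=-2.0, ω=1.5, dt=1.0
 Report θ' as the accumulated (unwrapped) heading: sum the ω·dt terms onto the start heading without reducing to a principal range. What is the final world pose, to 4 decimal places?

(2.4228, 4.1807, -0.7548)

step 1: θ'=-3.5048 (R=0.4000) → pose (2.2456, 2.9875, -3.5048)
step 2: θ'=-2.5048 (R=-1.0000) → pose (3.1955, 3.1183, -2.5048)
step 3: θ'=-1.7548 (R=1.3333) → pose (2.6775, 2.2902, -1.7548)
step 4: θ'=-2.2548 (R=1.2500) → pose (2.9376, 2.8514, -2.2548)
step 5: θ'=-2.2548 (straight) → pose (2.5427, 2.3670, -2.2548)
step 6: θ'=-0.7548 (R=-1.3333) → pose (2.4228, 4.1807, -0.7548)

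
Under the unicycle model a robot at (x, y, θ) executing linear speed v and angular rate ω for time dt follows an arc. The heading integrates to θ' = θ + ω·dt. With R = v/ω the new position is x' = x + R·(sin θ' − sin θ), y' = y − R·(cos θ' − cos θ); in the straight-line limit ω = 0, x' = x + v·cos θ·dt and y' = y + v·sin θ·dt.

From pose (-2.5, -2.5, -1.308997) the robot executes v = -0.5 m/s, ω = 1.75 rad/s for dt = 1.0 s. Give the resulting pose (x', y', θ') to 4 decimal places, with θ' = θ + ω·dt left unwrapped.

(-2.8979, -2.3156, 0.4410)

θ' = -1.3090 + 1.75·1.0 = 0.4410
R = v/ω = -0.5/1.75 = -0.2857
x' = -2.5 + -0.2857·(sin 0.4410 − sin -1.3090) = -2.8979
y' = -2.5 − -0.2857·(cos 0.4410 − cos -1.3090) = -2.3156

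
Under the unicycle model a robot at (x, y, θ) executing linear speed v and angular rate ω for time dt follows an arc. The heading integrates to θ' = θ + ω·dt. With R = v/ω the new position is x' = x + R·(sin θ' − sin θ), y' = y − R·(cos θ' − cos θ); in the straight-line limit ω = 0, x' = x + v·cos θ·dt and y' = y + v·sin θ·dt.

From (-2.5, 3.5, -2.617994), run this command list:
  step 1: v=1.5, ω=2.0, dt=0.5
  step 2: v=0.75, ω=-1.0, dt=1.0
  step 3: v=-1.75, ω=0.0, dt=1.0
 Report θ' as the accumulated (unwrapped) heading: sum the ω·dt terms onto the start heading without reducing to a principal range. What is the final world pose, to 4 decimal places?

step 1: θ'=-1.6180 (R=0.7500) → pose (-2.8742, 2.8859, -1.6180)
step 2: θ'=-2.6180 (R=-0.7500) → pose (-3.2483, 2.2717, -2.6180)
step 3: θ'=-2.6180 (straight) → pose (-1.7328, 3.1467, -2.6180)

(-1.7328, 3.1467, -2.6180)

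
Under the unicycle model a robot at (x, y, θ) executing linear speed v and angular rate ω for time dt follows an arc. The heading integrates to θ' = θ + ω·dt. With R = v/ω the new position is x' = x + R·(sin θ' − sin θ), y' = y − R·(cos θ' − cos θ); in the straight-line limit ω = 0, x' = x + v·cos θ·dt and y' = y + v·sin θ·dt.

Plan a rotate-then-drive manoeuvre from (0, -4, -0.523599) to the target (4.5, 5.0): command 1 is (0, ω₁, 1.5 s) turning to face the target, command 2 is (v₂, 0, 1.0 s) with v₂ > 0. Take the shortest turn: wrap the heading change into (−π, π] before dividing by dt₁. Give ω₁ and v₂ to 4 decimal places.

ω₁ = 1.0872, v₂ = 10.0623

heading to target = atan2(5−-4, 4.5−0) = 1.1071
Δθ = wrap(1.1071 − -0.5236) = 1.6307; ω₁ = Δθ/dt₁ = 1.0872
distance = √((4.5−0)² + (5−-4)²) = 10.0623; v₂ = distance/dt₂ = 10.0623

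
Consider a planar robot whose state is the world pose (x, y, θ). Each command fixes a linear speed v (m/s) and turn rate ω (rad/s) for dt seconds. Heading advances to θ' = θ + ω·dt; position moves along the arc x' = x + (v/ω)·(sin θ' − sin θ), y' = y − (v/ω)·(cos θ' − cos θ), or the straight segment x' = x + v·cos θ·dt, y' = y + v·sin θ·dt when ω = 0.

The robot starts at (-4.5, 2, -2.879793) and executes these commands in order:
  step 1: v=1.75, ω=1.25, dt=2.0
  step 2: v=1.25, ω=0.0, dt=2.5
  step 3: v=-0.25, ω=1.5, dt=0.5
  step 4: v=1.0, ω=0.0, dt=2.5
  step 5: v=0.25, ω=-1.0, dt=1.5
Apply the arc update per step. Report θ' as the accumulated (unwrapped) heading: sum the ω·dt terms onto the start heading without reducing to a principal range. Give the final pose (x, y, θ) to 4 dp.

step 1: θ'=-0.3798 (R=1.4000) → pose (-4.6567, -0.6525, -0.3798)
step 2: θ'=-0.3798 (straight) → pose (-1.7544, -1.8111, -0.3798)
step 3: θ'=0.3702 (R=-0.1667) → pose (-1.8764, -1.8105, 0.3702)
step 4: θ'=0.3702 (straight) → pose (0.4542, -0.9060, 0.3702)
step 5: θ'=-1.1298 (R=-0.2500) → pose (0.7707, -1.0323, -1.1298)

(0.7707, -1.0323, -1.1298)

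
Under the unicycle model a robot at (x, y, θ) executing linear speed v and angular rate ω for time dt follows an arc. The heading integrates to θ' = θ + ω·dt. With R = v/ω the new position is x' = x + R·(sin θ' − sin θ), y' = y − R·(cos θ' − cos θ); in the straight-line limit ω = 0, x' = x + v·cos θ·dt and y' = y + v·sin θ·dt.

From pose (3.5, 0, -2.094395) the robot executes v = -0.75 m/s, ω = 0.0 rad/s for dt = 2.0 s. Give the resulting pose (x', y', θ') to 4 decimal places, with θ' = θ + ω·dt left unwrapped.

θ' = -2.0944 + 0.0·2.0 = -2.0944
ω = 0 → straight: x' = 3.5 + -0.75·cos(-2.0944)·2.0 = 4.2500
y' = 0 + -0.75·sin(-2.0944)·2.0 = 1.2990

(4.2500, 1.2990, -2.0944)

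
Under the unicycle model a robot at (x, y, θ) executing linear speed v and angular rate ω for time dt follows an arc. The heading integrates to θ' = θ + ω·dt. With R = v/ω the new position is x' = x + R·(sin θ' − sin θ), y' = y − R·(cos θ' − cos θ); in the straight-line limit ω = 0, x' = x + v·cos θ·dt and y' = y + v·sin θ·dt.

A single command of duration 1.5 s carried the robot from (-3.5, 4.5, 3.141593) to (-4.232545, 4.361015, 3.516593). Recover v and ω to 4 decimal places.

Δθ = 3.516593 − 3.141593 = 0.375000
ω = Δθ/dt = 0.375000/1.5 = 0.2500
R = Δx/(sin θ' − sin θ) = 2.0000
v = R·ω = 2.0000·0.2500 = 0.5000

v = 0.5000, ω = 0.2500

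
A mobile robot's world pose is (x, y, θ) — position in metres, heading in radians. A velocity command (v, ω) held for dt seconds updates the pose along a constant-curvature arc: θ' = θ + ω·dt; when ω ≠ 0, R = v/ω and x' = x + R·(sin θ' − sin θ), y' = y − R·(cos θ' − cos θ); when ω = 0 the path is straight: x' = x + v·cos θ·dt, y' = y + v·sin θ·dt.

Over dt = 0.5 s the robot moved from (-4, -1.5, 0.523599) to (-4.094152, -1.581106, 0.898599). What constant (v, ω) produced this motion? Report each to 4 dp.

v = -0.2500, ω = 0.7500

Δθ = 0.898599 − 0.523599 = 0.375000
ω = Δθ/dt = 0.375000/0.5 = 0.7500
R = Δx/(sin θ' − sin θ) = -0.3333
v = R·ω = -0.3333·0.7500 = -0.2500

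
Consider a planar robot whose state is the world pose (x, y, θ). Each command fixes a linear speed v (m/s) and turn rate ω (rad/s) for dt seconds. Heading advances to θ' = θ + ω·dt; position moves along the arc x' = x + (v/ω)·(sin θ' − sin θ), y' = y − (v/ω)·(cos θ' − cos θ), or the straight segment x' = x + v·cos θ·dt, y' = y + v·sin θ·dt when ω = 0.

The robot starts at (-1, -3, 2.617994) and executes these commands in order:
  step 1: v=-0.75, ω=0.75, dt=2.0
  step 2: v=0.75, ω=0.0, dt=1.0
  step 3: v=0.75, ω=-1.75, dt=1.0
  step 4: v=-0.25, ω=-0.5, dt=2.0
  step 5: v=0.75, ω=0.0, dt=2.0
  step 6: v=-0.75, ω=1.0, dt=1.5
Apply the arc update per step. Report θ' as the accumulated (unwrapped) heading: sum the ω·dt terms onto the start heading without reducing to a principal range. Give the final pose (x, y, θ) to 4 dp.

(0.2285, -3.2443, 2.8680)

step 1: θ'=4.1180 (R=-1.0000) → pose (0.3285, -2.6940, 4.1180)
step 2: θ'=4.1180 (straight) → pose (-0.0915, -3.3153, 4.1180)
step 3: θ'=2.3680 (R=-0.4286) → pose (-0.7460, -3.3819, 2.3680)
step 4: θ'=1.3680 (R=0.5000) → pose (-0.6056, -3.8404, 1.3680)
step 5: θ'=1.3680 (straight) → pose (-0.3035, -2.3711, 1.3680)
step 6: θ'=2.8680 (R=-0.7500) → pose (0.2285, -3.2443, 2.8680)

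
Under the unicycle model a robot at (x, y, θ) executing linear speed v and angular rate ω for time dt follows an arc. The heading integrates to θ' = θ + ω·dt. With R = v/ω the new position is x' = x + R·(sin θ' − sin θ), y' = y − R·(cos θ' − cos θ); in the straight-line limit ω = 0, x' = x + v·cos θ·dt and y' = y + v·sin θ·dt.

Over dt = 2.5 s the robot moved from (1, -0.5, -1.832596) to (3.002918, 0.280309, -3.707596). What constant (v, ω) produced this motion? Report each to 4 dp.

Δθ = -3.707596 − -1.832596 = -1.875000
ω = Δθ/dt = -1.875000/2.5 = -0.7500
R = Δx/(sin θ' − sin θ) = 1.3333
v = R·ω = 1.3333·-0.7500 = -1.0000

v = -1.0000, ω = -0.7500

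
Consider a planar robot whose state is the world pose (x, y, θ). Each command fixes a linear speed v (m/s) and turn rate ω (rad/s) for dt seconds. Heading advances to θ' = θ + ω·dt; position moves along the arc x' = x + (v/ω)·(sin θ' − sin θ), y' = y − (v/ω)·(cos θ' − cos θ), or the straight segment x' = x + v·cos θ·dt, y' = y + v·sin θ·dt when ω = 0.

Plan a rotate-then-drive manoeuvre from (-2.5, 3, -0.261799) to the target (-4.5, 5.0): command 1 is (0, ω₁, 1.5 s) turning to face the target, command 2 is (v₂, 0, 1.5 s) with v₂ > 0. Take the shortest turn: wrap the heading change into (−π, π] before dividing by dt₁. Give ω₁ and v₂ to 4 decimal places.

heading to target = atan2(5−3, -4.5−-2.5) = 2.3562
Δθ = wrap(2.3562 − -0.2618) = 2.6180; ω₁ = Δθ/dt₁ = 1.7453
distance = √((-4.5−-2.5)² + (5−3)²) = 2.8284; v₂ = distance/dt₂ = 1.8856

ω₁ = 1.7453, v₂ = 1.8856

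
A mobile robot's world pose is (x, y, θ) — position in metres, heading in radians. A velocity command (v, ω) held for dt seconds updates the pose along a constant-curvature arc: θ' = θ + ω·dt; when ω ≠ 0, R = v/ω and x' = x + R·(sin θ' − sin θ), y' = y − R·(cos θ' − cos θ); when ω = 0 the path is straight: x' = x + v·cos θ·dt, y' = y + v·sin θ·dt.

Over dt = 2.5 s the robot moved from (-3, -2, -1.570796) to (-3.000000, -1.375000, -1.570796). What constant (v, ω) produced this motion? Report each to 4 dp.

Δθ = -1.570796 − -1.570796 = 0.000000
ω = Δθ/dt = 0.000000/2.5 = 0.0000
ω = 0 → v = (Δx·cos θ + Δy·sin θ)/dt = -0.2500

v = -0.2500, ω = 0.0000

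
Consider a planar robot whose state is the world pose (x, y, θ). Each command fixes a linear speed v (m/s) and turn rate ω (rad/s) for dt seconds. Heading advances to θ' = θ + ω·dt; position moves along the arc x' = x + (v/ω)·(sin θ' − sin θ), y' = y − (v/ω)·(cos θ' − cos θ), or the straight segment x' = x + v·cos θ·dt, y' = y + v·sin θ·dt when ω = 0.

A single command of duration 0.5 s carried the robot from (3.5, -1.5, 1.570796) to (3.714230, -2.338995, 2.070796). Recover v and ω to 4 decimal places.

Δθ = 2.070796 − 1.570796 = 0.500000
ω = Δθ/dt = 0.500000/0.5 = 1.0000
R = −Δy/(cos θ' − cos θ) = -1.7500
v = R·ω = -1.7500·1.0000 = -1.7500

v = -1.7500, ω = 1.0000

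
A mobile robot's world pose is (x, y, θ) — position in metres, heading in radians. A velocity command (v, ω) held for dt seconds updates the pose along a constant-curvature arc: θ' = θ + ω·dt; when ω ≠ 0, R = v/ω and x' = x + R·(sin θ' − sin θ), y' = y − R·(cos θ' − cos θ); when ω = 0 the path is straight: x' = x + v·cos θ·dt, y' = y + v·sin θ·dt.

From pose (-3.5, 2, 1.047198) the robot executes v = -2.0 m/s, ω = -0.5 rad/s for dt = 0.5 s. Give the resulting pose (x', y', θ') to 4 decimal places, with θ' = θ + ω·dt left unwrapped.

(-4.1025, 1.2051, 0.7972)

θ' = 1.0472 + -0.5·0.5 = 0.7972
R = v/ω = -2.0/-0.5 = 4.0000
x' = -3.5 + 4.0000·(sin 0.7972 − sin 1.0472) = -4.1025
y' = 2 − 4.0000·(cos 0.7972 − cos 1.0472) = 1.2051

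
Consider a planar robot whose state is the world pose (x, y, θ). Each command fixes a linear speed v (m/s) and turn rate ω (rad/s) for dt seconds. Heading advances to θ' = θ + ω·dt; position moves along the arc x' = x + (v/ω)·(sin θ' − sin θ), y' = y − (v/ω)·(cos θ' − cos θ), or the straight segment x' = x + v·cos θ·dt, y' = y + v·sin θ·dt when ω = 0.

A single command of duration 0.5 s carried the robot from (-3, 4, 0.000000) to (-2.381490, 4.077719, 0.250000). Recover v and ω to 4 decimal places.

Δθ = 0.250000 − 0.000000 = 0.250000
ω = Δθ/dt = 0.250000/0.5 = 0.5000
R = Δx/(sin θ' − sin θ) = 2.5000
v = R·ω = 2.5000·0.5000 = 1.2500

v = 1.2500, ω = 0.5000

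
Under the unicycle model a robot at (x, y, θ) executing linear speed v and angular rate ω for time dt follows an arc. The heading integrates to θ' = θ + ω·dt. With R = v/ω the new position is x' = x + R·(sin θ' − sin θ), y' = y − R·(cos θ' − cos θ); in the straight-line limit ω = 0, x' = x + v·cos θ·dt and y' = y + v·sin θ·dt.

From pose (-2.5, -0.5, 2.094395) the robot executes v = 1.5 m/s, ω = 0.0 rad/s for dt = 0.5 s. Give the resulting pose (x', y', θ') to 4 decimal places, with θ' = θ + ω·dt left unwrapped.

θ' = 2.0944 + 0.0·0.5 = 2.0944
ω = 0 → straight: x' = -2.5 + 1.5·cos(2.0944)·0.5 = -2.8750
y' = -0.5 + 1.5·sin(2.0944)·0.5 = 0.1495

(-2.8750, 0.1495, 2.0944)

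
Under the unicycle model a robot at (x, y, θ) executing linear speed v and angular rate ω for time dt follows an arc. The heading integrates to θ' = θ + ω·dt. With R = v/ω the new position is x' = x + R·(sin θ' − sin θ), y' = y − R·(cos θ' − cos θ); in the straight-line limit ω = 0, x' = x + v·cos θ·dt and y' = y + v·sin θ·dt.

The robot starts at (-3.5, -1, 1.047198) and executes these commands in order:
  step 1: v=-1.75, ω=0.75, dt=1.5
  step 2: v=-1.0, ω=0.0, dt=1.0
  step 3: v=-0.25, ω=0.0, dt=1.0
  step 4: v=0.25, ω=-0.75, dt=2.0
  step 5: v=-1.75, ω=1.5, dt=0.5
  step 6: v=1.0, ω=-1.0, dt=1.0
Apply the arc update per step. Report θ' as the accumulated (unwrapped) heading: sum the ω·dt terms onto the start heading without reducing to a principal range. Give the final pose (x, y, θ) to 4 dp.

step 1: θ'=2.1722 (R=-2.3333) → pose (-3.4032, -3.4869, 2.1722)
step 2: θ'=2.1722 (straight) → pose (-2.8374, -4.3114, 2.1722)
step 3: θ'=2.1722 (straight) → pose (-2.6960, -4.5175, 2.1722)
step 4: θ'=0.6722 (R=-0.3333) → pose (-2.6287, -4.0681, 0.6722)
step 5: θ'=1.4222 (R=-1.1667) → pose (-3.0560, -4.8083, 1.4222)
step 6: θ'=0.4222 (R=-1.0000) → pose (-2.4768, -4.0441, 0.4222)

(-2.4768, -4.0441, 0.4222)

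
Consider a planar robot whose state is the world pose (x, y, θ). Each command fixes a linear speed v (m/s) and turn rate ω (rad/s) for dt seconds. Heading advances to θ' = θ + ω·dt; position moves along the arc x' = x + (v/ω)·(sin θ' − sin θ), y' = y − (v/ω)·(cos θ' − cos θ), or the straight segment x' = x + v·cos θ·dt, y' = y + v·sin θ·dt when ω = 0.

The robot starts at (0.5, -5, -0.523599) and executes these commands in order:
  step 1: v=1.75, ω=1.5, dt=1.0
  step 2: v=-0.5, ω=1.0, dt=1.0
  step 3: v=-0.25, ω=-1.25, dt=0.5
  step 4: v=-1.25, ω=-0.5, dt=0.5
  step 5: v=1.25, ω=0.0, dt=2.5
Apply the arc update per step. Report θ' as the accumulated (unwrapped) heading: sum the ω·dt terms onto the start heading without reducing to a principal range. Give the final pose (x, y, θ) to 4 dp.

step 1: θ'=0.9764 (R=1.1667) → pose (2.0499, -4.6430, 0.9764)
step 2: θ'=1.9764 (R=-0.5000) → pose (2.0047, -5.1203, 1.9764)
step 3: θ'=1.3514 (R=0.2000) → pose (2.0161, -5.2427, 1.3514)
step 4: θ'=1.1014 (R=2.5000) → pose (1.8057, -5.8295, 1.1014)
step 5: θ'=1.1014 (straight) → pose (3.2193, -3.0425, 1.1014)

(3.2193, -3.0425, 1.1014)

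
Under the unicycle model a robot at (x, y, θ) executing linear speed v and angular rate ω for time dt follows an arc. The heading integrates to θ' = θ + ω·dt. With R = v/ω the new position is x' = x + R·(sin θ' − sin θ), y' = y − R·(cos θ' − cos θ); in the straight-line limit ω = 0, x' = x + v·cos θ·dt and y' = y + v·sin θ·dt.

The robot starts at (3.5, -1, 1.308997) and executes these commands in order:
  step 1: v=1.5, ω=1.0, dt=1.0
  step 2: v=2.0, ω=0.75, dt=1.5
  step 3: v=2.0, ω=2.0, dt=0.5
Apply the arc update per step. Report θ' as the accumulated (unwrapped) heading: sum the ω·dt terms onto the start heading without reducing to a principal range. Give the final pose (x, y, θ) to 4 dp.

(-0.2538, 0.4738, 4.4340)

step 1: θ'=2.3090 (R=1.5000) → pose (3.1606, 0.3977, 2.3090)
step 2: θ'=3.4340 (R=2.6667) → pose (0.4195, 1.1566, 3.4340)
step 3: θ'=4.4340 (R=1.0000) → pose (-0.2538, 0.4738, 4.4340)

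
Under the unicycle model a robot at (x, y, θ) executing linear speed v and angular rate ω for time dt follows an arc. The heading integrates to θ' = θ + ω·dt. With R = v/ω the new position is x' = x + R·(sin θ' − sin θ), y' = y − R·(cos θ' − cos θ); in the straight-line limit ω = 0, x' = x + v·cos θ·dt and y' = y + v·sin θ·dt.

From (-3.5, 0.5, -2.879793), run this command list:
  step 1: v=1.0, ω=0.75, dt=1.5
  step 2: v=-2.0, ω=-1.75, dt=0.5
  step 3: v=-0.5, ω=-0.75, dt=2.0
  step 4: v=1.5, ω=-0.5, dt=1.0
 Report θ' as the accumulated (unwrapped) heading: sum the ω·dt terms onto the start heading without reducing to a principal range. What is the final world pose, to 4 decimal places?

(-3.5034, 1.4320, -4.6298)

step 1: θ'=-1.7548 (R=1.3333) → pose (-4.4657, -0.5440, -1.7548)
step 2: θ'=-2.6298 (R=1.1429) → pose (-3.9019, 0.2434, -2.6298)
step 3: θ'=-4.1298 (R=0.6667) → pose (-3.0187, 0.0289, -4.1298)
step 4: θ'=-4.6298 (R=-3.0000) → pose (-3.5034, 1.4320, -4.6298)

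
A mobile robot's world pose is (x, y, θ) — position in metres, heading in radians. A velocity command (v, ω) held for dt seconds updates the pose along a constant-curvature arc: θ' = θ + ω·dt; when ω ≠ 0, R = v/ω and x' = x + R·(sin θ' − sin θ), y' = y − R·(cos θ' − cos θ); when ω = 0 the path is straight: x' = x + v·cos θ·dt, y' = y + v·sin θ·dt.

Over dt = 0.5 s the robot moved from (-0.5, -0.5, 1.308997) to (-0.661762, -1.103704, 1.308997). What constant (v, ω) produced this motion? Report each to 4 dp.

Δθ = 1.308997 − 1.308997 = 0.000000
ω = Δθ/dt = 0.000000/0.5 = 0.0000
ω = 0 → v = (Δx·cos θ + Δy·sin θ)/dt = -1.2500

v = -1.2500, ω = 0.0000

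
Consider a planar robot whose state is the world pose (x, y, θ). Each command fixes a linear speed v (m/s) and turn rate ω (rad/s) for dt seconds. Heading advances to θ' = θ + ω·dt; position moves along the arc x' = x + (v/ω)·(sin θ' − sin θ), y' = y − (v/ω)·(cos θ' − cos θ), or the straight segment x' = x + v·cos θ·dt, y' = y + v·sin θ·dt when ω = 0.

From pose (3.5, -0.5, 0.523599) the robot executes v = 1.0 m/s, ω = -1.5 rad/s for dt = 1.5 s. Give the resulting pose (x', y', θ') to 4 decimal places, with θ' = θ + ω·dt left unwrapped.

(4.4919, -1.1807, -1.7264)

θ' = 0.5236 + -1.5·1.5 = -1.7264
R = v/ω = 1.0/-1.5 = -0.6667
x' = 3.5 + -0.6667·(sin -1.7264 − sin 0.5236) = 4.4919
y' = -0.5 − -0.6667·(cos -1.7264 − cos 0.5236) = -1.1807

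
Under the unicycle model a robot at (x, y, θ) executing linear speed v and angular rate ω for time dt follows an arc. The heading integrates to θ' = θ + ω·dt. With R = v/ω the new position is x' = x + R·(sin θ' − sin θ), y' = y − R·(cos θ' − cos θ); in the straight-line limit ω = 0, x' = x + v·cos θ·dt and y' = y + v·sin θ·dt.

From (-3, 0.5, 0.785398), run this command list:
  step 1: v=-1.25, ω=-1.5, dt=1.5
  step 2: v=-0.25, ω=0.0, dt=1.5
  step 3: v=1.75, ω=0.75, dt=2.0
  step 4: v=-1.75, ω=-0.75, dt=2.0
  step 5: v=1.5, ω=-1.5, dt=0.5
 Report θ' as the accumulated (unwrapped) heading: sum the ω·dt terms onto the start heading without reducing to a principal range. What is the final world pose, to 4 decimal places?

step 1: θ'=-1.4646 (R=0.8333) → pose (-4.4179, 1.0009, -1.4646)
step 2: θ'=-1.4646 (straight) → pose (-4.4576, 1.3738, -1.4646)
step 3: θ'=0.0354 (R=2.3333) → pose (-2.0549, -0.7107, 0.0354)
step 4: θ'=-1.4646 (R=2.3333) → pose (-4.4576, 1.3738, -1.4646)
step 5: θ'=-2.2146 (R=-1.0000) → pose (-4.6522, 0.6676, -2.2146)

(-4.6522, 0.6676, -2.2146)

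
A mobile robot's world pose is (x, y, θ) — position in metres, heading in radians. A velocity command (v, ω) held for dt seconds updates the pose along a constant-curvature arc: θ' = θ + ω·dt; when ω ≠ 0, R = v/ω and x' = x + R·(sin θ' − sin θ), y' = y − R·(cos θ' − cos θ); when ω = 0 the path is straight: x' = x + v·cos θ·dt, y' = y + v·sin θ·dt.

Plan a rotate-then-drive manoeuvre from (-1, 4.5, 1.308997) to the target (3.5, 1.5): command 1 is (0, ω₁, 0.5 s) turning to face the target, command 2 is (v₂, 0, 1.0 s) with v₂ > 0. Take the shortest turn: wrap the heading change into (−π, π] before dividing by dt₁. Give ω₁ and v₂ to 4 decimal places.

ω₁ = -3.7940, v₂ = 5.4083

heading to target = atan2(1.5−4.5, 3.5−-1) = -0.5880
Δθ = wrap(-0.5880 − 1.3090) = -1.8970; ω₁ = Δθ/dt₁ = -3.7940
distance = √((3.5−-1)² + (1.5−4.5)²) = 5.4083; v₂ = distance/dt₂ = 5.4083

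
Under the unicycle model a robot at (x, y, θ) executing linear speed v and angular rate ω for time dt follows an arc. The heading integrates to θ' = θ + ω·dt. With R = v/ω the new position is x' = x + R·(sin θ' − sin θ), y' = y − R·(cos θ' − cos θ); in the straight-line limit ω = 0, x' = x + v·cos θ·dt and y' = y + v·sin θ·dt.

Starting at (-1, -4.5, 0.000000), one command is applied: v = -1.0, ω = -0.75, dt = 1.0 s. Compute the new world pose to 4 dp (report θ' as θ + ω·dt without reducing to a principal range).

θ' = 0.0000 + -0.75·1.0 = -0.7500
R = v/ω = -1.0/-0.75 = 1.3333
x' = -1 + 1.3333·(sin -0.7500 − sin 0.0000) = -1.9089
y' = -4.5 − 1.3333·(cos -0.7500 − cos 0.0000) = -4.1423

(-1.9089, -4.1423, -0.7500)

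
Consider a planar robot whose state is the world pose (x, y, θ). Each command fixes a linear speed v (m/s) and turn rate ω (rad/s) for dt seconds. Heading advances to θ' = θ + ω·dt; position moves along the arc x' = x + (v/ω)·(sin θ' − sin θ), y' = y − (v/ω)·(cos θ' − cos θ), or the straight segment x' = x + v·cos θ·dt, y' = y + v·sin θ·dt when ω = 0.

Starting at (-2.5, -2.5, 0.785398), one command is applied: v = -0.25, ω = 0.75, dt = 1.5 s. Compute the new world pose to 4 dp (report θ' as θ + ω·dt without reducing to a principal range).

θ' = 0.7854 + 0.75·1.5 = 1.9104
R = v/ω = -0.25/0.75 = -0.3333
x' = -2.5 + -0.3333·(sin 1.9104 − sin 0.7854) = -2.5786
y' = -2.5 − -0.3333·(cos 1.9104 − cos 0.7854) = -2.8467

(-2.5786, -2.8467, 1.9104)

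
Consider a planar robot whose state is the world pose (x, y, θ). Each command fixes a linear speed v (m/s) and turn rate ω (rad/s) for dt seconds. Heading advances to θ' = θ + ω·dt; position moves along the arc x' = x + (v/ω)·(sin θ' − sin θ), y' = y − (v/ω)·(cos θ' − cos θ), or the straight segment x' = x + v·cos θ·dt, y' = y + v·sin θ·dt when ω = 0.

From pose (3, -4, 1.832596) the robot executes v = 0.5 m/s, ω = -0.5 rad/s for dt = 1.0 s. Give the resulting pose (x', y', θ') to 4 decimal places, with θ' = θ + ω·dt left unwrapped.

(2.9942, -3.5052, 1.3326)

θ' = 1.8326 + -0.5·1.0 = 1.3326
R = v/ω = 0.5/-0.5 = -1.0000
x' = 3 + -1.0000·(sin 1.3326 − sin 1.8326) = 2.9942
y' = -4 − -1.0000·(cos 1.3326 − cos 1.8326) = -3.5052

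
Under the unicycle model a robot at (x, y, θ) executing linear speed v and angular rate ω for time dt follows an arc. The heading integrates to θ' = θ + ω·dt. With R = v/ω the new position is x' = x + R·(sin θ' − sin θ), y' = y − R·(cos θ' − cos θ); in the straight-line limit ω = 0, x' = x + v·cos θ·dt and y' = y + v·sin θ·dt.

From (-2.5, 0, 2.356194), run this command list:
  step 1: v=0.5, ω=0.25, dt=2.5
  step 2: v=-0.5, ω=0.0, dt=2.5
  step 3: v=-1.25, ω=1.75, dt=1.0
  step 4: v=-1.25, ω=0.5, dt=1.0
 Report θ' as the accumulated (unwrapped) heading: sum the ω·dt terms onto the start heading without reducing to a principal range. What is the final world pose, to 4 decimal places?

step 1: θ'=2.9812 (R=2.0000) → pose (-3.5948, 0.5601, 2.9812)
step 2: θ'=2.9812 (straight) → pose (-2.3608, 0.3605, 2.9812)
step 3: θ'=4.7312 (R=-0.7143) → pose (-1.5326, 1.0790, 4.7312)
step 4: θ'=5.2312 (R=-2.5000) → pose (-1.8611, 2.2716, 5.2312)

(-1.8611, 2.2716, 5.2312)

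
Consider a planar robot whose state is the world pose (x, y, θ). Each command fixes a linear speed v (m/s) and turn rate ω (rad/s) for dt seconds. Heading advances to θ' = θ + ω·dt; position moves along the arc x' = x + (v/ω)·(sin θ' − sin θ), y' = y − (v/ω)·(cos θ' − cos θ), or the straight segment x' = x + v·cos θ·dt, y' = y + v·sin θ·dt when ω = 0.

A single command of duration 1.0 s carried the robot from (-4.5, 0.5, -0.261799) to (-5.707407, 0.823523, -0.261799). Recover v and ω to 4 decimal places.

v = -1.2500, ω = 0.0000

Δθ = -0.261799 − -0.261799 = 0.000000
ω = Δθ/dt = 0.000000/1.0 = 0.0000
ω = 0 → v = (Δx·cos θ + Δy·sin θ)/dt = -1.2500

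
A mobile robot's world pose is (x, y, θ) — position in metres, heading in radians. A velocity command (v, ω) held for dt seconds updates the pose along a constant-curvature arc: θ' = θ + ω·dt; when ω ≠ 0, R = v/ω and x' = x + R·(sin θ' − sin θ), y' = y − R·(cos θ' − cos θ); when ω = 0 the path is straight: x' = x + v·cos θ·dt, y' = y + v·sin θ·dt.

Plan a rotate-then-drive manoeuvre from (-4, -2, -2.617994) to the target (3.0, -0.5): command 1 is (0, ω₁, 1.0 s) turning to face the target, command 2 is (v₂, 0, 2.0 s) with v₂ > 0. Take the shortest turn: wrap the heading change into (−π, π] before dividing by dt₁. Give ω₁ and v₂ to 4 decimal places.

ω₁ = 2.8291, v₂ = 3.5795

heading to target = atan2(-0.5−-2, 3−-4) = 0.2111
Δθ = wrap(0.2111 − -2.6180) = 2.8291; ω₁ = Δθ/dt₁ = 2.8291
distance = √((3−-4)² + (-0.5−-2)²) = 7.1589; v₂ = distance/dt₂ = 3.5795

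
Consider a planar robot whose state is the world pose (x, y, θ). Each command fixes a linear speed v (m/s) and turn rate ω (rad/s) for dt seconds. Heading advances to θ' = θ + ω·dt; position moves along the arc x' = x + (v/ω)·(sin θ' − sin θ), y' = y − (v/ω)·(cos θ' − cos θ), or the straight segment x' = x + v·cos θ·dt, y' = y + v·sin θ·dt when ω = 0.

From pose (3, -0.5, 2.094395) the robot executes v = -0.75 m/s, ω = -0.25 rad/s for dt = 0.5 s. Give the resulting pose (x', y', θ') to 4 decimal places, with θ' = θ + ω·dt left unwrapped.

(3.1667, -0.8356, 1.9694)

θ' = 2.0944 + -0.25·0.5 = 1.9694
R = v/ω = -0.75/-0.25 = 3.0000
x' = 3 + 3.0000·(sin 1.9694 − sin 2.0944) = 3.1667
y' = -0.5 − 3.0000·(cos 1.9694 − cos 2.0944) = -0.8356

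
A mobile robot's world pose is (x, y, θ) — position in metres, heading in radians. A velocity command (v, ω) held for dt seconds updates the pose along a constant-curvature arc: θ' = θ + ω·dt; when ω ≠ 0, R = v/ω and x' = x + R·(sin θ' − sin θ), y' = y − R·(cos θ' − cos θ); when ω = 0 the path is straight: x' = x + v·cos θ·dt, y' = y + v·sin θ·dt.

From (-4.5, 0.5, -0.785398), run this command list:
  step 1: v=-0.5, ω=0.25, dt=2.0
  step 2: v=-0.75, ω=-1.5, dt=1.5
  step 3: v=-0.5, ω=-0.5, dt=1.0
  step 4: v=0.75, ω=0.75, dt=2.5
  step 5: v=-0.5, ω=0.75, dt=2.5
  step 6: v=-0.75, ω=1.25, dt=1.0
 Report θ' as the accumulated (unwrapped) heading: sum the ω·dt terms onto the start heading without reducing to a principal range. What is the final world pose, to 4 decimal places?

step 1: θ'=-0.2854 (R=-2.0000) → pose (-5.3511, 1.0049, -0.2854)
step 2: θ'=-2.5354 (R=0.5000) → pose (-5.4952, 1.8956, -2.5354)
step 3: θ'=-3.0354 (R=1.0000) → pose (-5.0315, 2.0681, -3.0354)
step 4: θ'=-1.1604 (R=1.0000) → pose (-5.8425, 0.6748, -1.1604)
step 5: θ'=0.7146 (R=-0.6667) → pose (-6.8906, 0.9124, 0.7146)
step 6: θ'=1.9646 (R=-0.6000) → pose (-7.0515, 0.2289, 1.9646)

(-7.0515, 0.2289, 1.9646)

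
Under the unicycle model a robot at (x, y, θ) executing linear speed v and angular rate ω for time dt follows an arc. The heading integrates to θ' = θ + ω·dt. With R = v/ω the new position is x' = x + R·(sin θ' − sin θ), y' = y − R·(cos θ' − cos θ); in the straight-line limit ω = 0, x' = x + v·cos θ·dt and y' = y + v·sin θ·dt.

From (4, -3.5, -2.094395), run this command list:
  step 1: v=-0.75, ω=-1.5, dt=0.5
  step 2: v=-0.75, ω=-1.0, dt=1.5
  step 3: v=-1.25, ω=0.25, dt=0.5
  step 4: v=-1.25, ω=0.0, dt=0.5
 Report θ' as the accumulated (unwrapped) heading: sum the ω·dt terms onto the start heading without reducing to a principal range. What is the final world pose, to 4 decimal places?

step 1: θ'=-2.8444 (R=0.5000) → pose (4.2866, -3.2719, -2.8444)
step 2: θ'=-4.3444 (R=0.7500) → pose (5.2060, -3.7192, -4.3444)
step 3: θ'=-4.2194 (R=-5.0000) → pose (5.4667, -4.2868, -4.2194)
step 4: θ'=-4.2194 (straight) → pose (5.7625, -4.8374, -4.2194)

(5.7625, -4.8374, -4.2194)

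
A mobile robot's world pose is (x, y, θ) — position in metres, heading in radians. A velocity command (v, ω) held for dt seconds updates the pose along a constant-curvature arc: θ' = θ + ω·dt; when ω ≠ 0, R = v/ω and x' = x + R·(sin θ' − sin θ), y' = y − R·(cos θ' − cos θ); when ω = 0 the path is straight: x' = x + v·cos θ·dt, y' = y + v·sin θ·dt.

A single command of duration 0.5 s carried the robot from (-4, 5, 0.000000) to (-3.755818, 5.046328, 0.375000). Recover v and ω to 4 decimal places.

Δθ = 0.375000 − 0.000000 = 0.375000
ω = Δθ/dt = 0.375000/0.5 = 0.7500
R = Δx/(sin θ' − sin θ) = 0.6667
v = R·ω = 0.6667·0.7500 = 0.5000

v = 0.5000, ω = 0.7500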